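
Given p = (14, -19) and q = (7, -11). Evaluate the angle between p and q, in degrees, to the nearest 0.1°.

3.9

p · q = 14·7 + (-19)·(-11) = 98 + 209 = 307
|p|² = 196 + 361 = 557,  |p| = √557 ≈ 23.600847
|q|² = 49 + 121 = 170,  |q| = √170 ≈ 13.038405
cos θ = 307 / (23.600847 · 13.038405) ≈ 0.99767
θ = arccos(0.99767) ≈ 3.9°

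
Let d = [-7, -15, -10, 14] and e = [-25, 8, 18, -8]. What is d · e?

d · e = (-7)·(-25) + (-15)·8 + (-10)·18 + 14·(-8) = 175 - 120 - 180 - 112 = -237

-237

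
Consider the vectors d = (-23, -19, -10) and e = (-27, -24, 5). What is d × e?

i: (-19)·5 - (-10)·(-24) = -95 - 240 = -335
j: (-10)·(-27) - (-23)·5 = 270 - (-115) = 385
k: (-23)·(-24) - (-19)·(-27) = 552 - 513 = 39
d × e = (-335, 385, 39)

(-335, 385, 39)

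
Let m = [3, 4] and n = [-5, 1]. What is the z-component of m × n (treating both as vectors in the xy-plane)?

23

3·1 - 4·(-5) = 3 - (-20) = 23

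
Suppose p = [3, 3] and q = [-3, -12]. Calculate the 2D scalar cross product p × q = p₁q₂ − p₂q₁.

3·(-12) - 3·(-3) = -36 - (-9) = -27

-27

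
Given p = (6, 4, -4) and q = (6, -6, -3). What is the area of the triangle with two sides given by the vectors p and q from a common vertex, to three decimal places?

i: 4·(-3) - (-4)·(-6) = -12 - 24 = -36
j: (-4)·6 - 6·(-3) = -24 - (-18) = -6
k: 6·(-6) - 4·6 = -36 - 24 = -60
p × q = (-36, -6, -60)
|p × q| = √((-36)² + (-6)² + (-60)²) = √4932 ≈ 70.2282
area = ½ · 70.2282 ≈ 35.114

35.114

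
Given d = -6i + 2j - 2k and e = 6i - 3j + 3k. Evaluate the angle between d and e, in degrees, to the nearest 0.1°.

d · e = (-6)·6 + 2·(-3) + (-2)·3 = -36 - 6 - 6 = -48
|d|² = 36 + 4 + 4 = 44,  |d| = √44 ≈ 6.633250
|e|² = 36 + 9 + 9 = 54,  |e| = √54 ≈ 7.348469
cos θ = -48 / (6.633250 · 7.348469) ≈ -0.98473
θ = arccos(-0.98473) ≈ 170.0°

170.0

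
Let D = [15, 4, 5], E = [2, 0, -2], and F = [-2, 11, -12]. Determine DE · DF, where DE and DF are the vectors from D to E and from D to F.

312

DE = E − D = (-13, -4, -7)
DF = F − D = (-17, 7, -17)
DE · DF = (-13)·(-17) + (-4)·7 + (-7)·(-17) = 221 - 28 + 119 = 312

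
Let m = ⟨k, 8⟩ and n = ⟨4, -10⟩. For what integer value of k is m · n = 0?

m · n = k·4 + 8·(-10) = -80 + 4k
Set equal to 0: 4k = 80, so k = 20.

20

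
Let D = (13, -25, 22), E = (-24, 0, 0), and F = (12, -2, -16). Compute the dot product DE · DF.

1448

DE = E − D = (-37, 25, -22)
DF = F − D = (-1, 23, -38)
DE · DF = (-37)·(-1) + 25·23 + (-22)·(-38) = 37 + 575 + 836 = 1448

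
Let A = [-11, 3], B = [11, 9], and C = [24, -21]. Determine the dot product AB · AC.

626

AB = B − A = (22, 6)
AC = C − A = (35, -24)
AB · AC = 22·35 + 6·(-24) = 770 - 144 = 626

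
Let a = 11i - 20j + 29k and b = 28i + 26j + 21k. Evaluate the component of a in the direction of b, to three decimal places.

a · b = 11·28 + (-20)·26 + 29·21 = 308 - 520 + 609 = 397
|b| = √(784 + 676 + 441) = √1901 ≈ 43.6005
comp_b a = 397 / √1901 ≈ 9.105

9.105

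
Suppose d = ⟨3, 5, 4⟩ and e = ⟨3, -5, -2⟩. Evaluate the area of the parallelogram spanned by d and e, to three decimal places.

i: 5·(-2) - 4·(-5) = -10 - (-20) = 10
j: 4·3 - 3·(-2) = 12 - (-6) = 18
k: 3·(-5) - 5·3 = -15 - 15 = -30
d × e = (10, 18, -30)
|d × e| = √(10² + 18² + (-30)²) = √1324 ≈ 36.3868

36.387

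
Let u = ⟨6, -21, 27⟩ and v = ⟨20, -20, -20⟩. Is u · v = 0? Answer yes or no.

yes

u · v = 6·20 + (-21)·(-20) + 27·(-20) = 120 + 420 - 540 = 0
Zero, so the vectors are orthogonal.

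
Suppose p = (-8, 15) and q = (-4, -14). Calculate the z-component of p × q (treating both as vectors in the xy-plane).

172

(-8)·(-14) - 15·(-4) = 112 - (-60) = 172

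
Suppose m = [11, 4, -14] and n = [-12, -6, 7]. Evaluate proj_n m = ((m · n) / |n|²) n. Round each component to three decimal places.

(13.310, 6.655, -7.764)

m · n = 11·(-12) + 4·(-6) + (-14)·7 = -132 - 24 - 98 = -254
|n|² = 144 + 36 + 49 = 229
proj_n m = (-254/229) · (-12, -6, 7) ≈ (13.310, 6.655, -7.764)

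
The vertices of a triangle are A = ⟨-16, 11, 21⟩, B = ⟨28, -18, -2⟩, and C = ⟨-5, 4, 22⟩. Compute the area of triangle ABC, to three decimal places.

AB = (44, -29, -23),  AC = (11, -7, 1)
i: (-29)·1 - (-23)·(-7) = -29 - 161 = -190
j: (-23)·11 - 44·1 = -253 - 44 = -297
k: 44·(-7) - (-29)·11 = -308 - (-319) = 11
AB × AC = (-190, -297, 11)
|AB × AC| = √124430 ≈ 352.7464
area = ½ · 352.7464 ≈ 176.373

176.373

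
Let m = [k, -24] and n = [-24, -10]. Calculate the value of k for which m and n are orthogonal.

m · n = k·(-24) + (-24)·(-10) = 240 - 24k
Set equal to 0: -24k = -240, so k = 10.

10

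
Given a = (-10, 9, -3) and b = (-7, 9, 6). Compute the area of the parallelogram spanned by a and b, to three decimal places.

i: 9·6 - (-3)·9 = 54 - (-27) = 81
j: (-3)·(-7) - (-10)·6 = 21 - (-60) = 81
k: (-10)·9 - 9·(-7) = -90 - (-63) = -27
a × b = (81, 81, -27)
|a × b| = √(81² + 81² + (-27)²) = √13851 ≈ 117.6903

117.690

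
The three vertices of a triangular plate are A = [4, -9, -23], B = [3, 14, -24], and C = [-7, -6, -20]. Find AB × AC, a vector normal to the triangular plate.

(72, 14, 250)

AB = (-1, 23, -1)
AC = (-11, 3, 3)
i: 23·3 - (-1)·3 = 69 - (-3) = 72
j: (-1)·(-11) - (-1)·3 = 11 - (-3) = 14
k: (-1)·3 - 23·(-11) = -3 - (-253) = 250
AB × AC = (72, 14, 250)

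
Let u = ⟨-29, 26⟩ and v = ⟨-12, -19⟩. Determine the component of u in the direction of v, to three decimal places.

-6.497

u · v = (-29)·(-12) + 26·(-19) = 348 - 494 = -146
|v| = √(144 + 361) = √505 ≈ 22.4722
comp_v u = -146 / √505 ≈ -6.497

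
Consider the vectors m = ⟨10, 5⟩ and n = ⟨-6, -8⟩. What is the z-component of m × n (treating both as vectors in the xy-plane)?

10·(-8) - 5·(-6) = -80 - (-30) = -50

-50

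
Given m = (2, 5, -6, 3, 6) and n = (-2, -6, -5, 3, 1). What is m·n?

m · n = 2·(-2) + 5·(-6) + (-6)·(-5) + 3·3 + 6·1 = -4 - 30 + 30 + 9 + 6 = 11

11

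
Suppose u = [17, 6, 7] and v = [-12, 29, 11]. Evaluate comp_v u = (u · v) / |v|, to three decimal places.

1.413

u · v = 17·(-12) + 6·29 + 7·11 = -204 + 174 + 77 = 47
|v| = √(144 + 841 + 121) = √1106 ≈ 33.2566
comp_v u = 47 / √1106 ≈ 1.413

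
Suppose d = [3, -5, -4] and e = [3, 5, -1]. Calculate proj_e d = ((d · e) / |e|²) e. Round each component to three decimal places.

(-1.029, -1.714, 0.343)

d · e = 3·3 + (-5)·5 + (-4)·(-1) = 9 - 25 + 4 = -12
|e|² = 9 + 25 + 1 = 35
proj_e d = (-12/35) · (3, 5, -1) ≈ (-1.029, -1.714, 0.343)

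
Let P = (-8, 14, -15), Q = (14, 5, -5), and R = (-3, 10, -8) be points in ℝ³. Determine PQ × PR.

(-23, -104, -43)

PQ = (22, -9, 10)
PR = (5, -4, 7)
i: (-9)·7 - 10·(-4) = -63 - (-40) = -23
j: 10·5 - 22·7 = 50 - 154 = -104
k: 22·(-4) - (-9)·5 = -88 - (-45) = -43
PQ × PR = (-23, -104, -43)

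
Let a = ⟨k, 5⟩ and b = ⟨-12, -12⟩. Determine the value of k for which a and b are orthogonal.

-5

a · b = k·(-12) + 5·(-12) = -60 - 12k
Set equal to 0: -12k = 60, so k = -5.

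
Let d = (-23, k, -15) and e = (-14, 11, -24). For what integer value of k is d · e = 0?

d · e = (-23)·(-14) + k·11 + (-15)·(-24) = 682 + 11k
Set equal to 0: 11k = -682, so k = -62.

-62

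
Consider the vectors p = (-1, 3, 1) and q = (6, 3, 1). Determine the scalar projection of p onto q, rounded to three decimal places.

p · q = (-1)·6 + 3·3 + 1·1 = -6 + 9 + 1 = 4
|q| = √(36 + 9 + 1) = √46 ≈ 6.7823
comp_q p = 4 / √46 ≈ 0.590

0.590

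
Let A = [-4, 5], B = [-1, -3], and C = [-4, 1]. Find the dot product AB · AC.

AB = B − A = (3, -8)
AC = C − A = (0, -4)
AB · AC = 3·0 + (-8)·(-4) = 0 + 32 = 32

32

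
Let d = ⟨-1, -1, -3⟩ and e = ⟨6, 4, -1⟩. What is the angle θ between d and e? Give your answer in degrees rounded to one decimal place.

106.9

d · e = (-1)·6 + (-1)·4 + (-3)·(-1) = -6 - 4 + 3 = -7
|d|² = 1 + 1 + 9 = 11,  |d| = √11 ≈ 3.316625
|e|² = 36 + 16 + 1 = 53,  |e| = √53 ≈ 7.280110
cos θ = -7 / (3.316625 · 7.280110) ≈ -0.28991
θ = arccos(-0.28991) ≈ 106.9°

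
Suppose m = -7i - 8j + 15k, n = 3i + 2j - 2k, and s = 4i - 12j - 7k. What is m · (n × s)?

n × s:
i: 2·(-7) - (-2)·(-12) = -14 - 24 = -38
j: (-2)·4 - 3·(-7) = -8 - (-21) = 13
k: 3·(-12) - 2·4 = -36 - 8 = -44
n × s = (-38, 13, -44)
m · (n × s) = (-7)·(-38) + (-8)·13 + 15·(-44) = 266 - 104 - 660 = -498

-498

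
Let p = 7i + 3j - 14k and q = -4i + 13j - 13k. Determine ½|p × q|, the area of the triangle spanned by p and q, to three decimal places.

114.746

i: 3·(-13) - (-14)·13 = -39 - (-182) = 143
j: (-14)·(-4) - 7·(-13) = 56 - (-91) = 147
k: 7·13 - 3·(-4) = 91 - (-12) = 103
p × q = (143, 147, 103)
|p × q| = √(143² + 147² + 103²) = √52667 ≈ 229.4929
area = ½ · 229.4929 ≈ 114.746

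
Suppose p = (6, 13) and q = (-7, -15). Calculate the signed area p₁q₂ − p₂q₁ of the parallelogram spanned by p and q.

6·(-15) - 13·(-7) = -90 - (-91) = 1

1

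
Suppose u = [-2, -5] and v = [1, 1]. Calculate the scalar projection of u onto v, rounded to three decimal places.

u · v = (-2)·1 + (-5)·1 = -2 - 5 = -7
|v| = √(1 + 1) = √2 ≈ 1.4142
comp_v u = -7 / √2 ≈ -4.950

-4.950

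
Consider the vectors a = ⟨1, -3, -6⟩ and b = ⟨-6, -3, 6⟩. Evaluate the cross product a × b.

i: (-3)·6 - (-6)·(-3) = -18 - 18 = -36
j: (-6)·(-6) - 1·6 = 36 - 6 = 30
k: 1·(-3) - (-3)·(-6) = -3 - 18 = -21
a × b = (-36, 30, -21)

(-36, 30, -21)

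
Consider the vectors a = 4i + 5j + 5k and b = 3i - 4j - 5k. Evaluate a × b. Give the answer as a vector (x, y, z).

(-5, 35, -31)

i: 5·(-5) - 5·(-4) = -25 - (-20) = -5
j: 5·3 - 4·(-5) = 15 - (-20) = 35
k: 4·(-4) - 5·3 = -16 - 15 = -31
a × b = (-5, 35, -31)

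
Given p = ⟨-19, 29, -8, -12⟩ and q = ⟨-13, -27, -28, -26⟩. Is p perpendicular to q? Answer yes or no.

p · q = (-19)·(-13) + 29·(-27) + (-8)·(-28) + (-12)·(-26) = 247 - 783 + 224 + 312 = 0
Zero, so the vectors are orthogonal.

yes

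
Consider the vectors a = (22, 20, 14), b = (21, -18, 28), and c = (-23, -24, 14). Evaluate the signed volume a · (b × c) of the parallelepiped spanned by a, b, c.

b × c:
i: (-18)·14 - 28·(-24) = -252 - (-672) = 420
j: 28·(-23) - 21·14 = -644 - 294 = -938
k: 21·(-24) - (-18)·(-23) = -504 - 414 = -918
b × c = (420, -938, -918)
a · (b × c) = 22·420 + 20·(-938) + 14·(-918) = 9240 - 18760 - 12852 = -22372

-22372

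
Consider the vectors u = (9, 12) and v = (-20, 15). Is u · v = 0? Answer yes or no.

yes

u · v = 9·(-20) + 12·15 = -180 + 180 = 0
Zero, so the vectors are orthogonal.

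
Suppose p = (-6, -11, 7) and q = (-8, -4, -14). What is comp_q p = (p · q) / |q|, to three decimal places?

p · q = (-6)·(-8) + (-11)·(-4) + 7·(-14) = 48 + 44 - 98 = -6
|q| = √(64 + 16 + 196) = √276 ≈ 16.6132
comp_q p = -6 / √276 ≈ -0.361

-0.361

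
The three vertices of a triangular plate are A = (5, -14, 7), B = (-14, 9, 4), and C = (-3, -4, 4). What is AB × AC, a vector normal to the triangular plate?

(-39, -33, -6)

AB = (-19, 23, -3)
AC = (-8, 10, -3)
i: 23·(-3) - (-3)·10 = -69 - (-30) = -39
j: (-3)·(-8) - (-19)·(-3) = 24 - 57 = -33
k: (-19)·10 - 23·(-8) = -190 - (-184) = -6
AB × AC = (-39, -33, -6)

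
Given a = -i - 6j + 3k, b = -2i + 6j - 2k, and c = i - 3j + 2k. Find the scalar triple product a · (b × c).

-18

b × c:
i: 6·2 - (-2)·(-3) = 12 - 6 = 6
j: (-2)·1 - (-2)·2 = -2 - (-4) = 2
k: (-2)·(-3) - 6·1 = 6 - 6 = 0
b × c = (6, 2, 0)
a · (b × c) = (-1)·6 + (-6)·2 + 3·0 = -6 - 12 + 0 = -18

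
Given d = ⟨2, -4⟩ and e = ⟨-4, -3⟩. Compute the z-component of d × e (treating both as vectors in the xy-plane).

2·(-3) - (-4)·(-4) = -6 - 16 = -22

-22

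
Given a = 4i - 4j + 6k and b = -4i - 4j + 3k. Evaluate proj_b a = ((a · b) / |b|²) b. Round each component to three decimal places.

a · b = 4·(-4) + (-4)·(-4) + 6·3 = -16 + 16 + 18 = 18
|b|² = 16 + 16 + 9 = 41
proj_b a = (18/41) · (-4, -4, 3) ≈ (-1.756, -1.756, 1.317)

(-1.756, -1.756, 1.317)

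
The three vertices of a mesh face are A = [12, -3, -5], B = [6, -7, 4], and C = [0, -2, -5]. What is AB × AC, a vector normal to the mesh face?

(-9, -108, -54)

AB = (-6, -4, 9)
AC = (-12, 1, 0)
i: (-4)·0 - 9·1 = 0 - 9 = -9
j: 9·(-12) - (-6)·0 = -108 - 0 = -108
k: (-6)·1 - (-4)·(-12) = -6 - 48 = -54
AB × AC = (-9, -108, -54)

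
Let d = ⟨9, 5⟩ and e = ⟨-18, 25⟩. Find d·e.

d · e = 9·(-18) + 5·25 = -162 + 125 = -37

-37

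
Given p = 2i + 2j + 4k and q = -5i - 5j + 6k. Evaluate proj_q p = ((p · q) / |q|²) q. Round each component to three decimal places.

(-0.233, -0.233, 0.279)

p · q = 2·(-5) + 2·(-5) + 4·6 = -10 - 10 + 24 = 4
|q|² = 25 + 25 + 36 = 86
proj_q p = (4/86) · (-5, -5, 6) ≈ (-0.233, -0.233, 0.279)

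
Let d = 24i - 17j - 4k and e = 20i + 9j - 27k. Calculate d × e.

(495, 568, 556)

i: (-17)·(-27) - (-4)·9 = 459 - (-36) = 495
j: (-4)·20 - 24·(-27) = -80 - (-648) = 568
k: 24·9 - (-17)·20 = 216 - (-340) = 556
d × e = (495, 568, 556)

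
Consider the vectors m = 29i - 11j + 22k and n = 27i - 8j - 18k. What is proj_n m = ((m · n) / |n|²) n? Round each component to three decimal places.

(11.482, -3.402, -7.654)

m · n = 29·27 + (-11)·(-8) + 22·(-18) = 783 + 88 - 396 = 475
|n|² = 729 + 64 + 324 = 1117
proj_n m = (475/1117) · (27, -8, -18) ≈ (11.482, -3.402, -7.654)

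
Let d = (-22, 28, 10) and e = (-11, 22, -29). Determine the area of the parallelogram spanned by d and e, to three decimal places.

1286.664

i: 28·(-29) - 10·22 = -812 - 220 = -1032
j: 10·(-11) - (-22)·(-29) = -110 - 638 = -748
k: (-22)·22 - 28·(-11) = -484 - (-308) = -176
d × e = (-1032, -748, -176)
|d × e| = √((-1032)² + (-748)² + (-176)²) = √1655504 ≈ 1286.6639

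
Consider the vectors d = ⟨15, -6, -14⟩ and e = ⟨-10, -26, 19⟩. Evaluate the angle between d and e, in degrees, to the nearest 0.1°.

d · e = 15·(-10) + (-6)·(-26) + (-14)·19 = -150 + 156 - 266 = -260
|d|² = 225 + 36 + 196 = 457,  |d| = √457 ≈ 21.377558
|e|² = 100 + 676 + 361 = 1137,  |e| = √1137 ≈ 33.719431
cos θ = -260 / (21.377558 · 33.719431) ≈ -0.36069
θ = arccos(-0.36069) ≈ 111.1°

111.1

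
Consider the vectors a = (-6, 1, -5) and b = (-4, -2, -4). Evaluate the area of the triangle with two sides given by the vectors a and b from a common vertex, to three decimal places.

i: 1·(-4) - (-5)·(-2) = -4 - 10 = -14
j: (-5)·(-4) - (-6)·(-4) = 20 - 24 = -4
k: (-6)·(-2) - 1·(-4) = 12 - (-4) = 16
a × b = (-14, -4, 16)
|a × b| = √((-14)² + (-4)² + 16²) = √468 ≈ 21.6333
area = ½ · 21.6333 ≈ 10.817

10.817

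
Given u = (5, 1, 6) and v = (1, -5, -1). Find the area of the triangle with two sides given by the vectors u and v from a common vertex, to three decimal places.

20.236

i: 1·(-1) - 6·(-5) = -1 - (-30) = 29
j: 6·1 - 5·(-1) = 6 - (-5) = 11
k: 5·(-5) - 1·1 = -25 - 1 = -26
u × v = (29, 11, -26)
|u × v| = √(29² + 11² + (-26)²) = √1638 ≈ 40.4722
area = ½ · 40.4722 ≈ 20.236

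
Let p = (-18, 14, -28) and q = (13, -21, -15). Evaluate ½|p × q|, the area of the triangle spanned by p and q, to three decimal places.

i: 14·(-15) - (-28)·(-21) = -210 - 588 = -798
j: (-28)·13 - (-18)·(-15) = -364 - 270 = -634
k: (-18)·(-21) - 14·13 = 378 - 182 = 196
p × q = (-798, -634, 196)
|p × q| = √((-798)² + (-634)² + 196²) = √1077176 ≈ 1037.8709
area = ½ · 1037.8709 ≈ 518.935

518.935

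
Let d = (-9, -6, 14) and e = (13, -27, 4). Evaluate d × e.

(354, 218, 321)

i: (-6)·4 - 14·(-27) = -24 - (-378) = 354
j: 14·13 - (-9)·4 = 182 - (-36) = 218
k: (-9)·(-27) - (-6)·13 = 243 - (-78) = 321
d × e = (354, 218, 321)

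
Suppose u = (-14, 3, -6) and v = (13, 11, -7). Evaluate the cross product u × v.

i: 3·(-7) - (-6)·11 = -21 - (-66) = 45
j: (-6)·13 - (-14)·(-7) = -78 - 98 = -176
k: (-14)·11 - 3·13 = -154 - 39 = -193
u × v = (45, -176, -193)

(45, -176, -193)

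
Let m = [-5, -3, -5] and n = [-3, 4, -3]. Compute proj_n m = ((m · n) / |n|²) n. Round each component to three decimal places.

m · n = (-5)·(-3) + (-3)·4 + (-5)·(-3) = 15 - 12 + 15 = 18
|n|² = 9 + 16 + 9 = 34
proj_n m = (18/34) · (-3, 4, -3) ≈ (-1.588, 2.118, -1.588)

(-1.588, 2.118, -1.588)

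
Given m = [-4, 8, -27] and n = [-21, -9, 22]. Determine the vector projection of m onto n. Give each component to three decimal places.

(12.149, 5.207, -12.728)

m · n = (-4)·(-21) + 8·(-9) + (-27)·22 = 84 - 72 - 594 = -582
|n|² = 441 + 81 + 484 = 1006
proj_n m = (-582/1006) · (-21, -9, 22) ≈ (12.149, 5.207, -12.728)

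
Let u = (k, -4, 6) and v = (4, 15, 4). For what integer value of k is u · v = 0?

u · v = k·4 + (-4)·15 + 6·4 = -36 + 4k
Set equal to 0: 4k = 36, so k = 9.

9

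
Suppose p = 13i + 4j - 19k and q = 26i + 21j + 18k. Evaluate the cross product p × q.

(471, -728, 169)

i: 4·18 - (-19)·21 = 72 - (-399) = 471
j: (-19)·26 - 13·18 = -494 - 234 = -728
k: 13·21 - 4·26 = 273 - 104 = 169
p × q = (471, -728, 169)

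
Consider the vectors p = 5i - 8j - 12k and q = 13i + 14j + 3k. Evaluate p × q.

(144, -171, 174)

i: (-8)·3 - (-12)·14 = -24 - (-168) = 144
j: (-12)·13 - 5·3 = -156 - 15 = -171
k: 5·14 - (-8)·13 = 70 - (-104) = 174
p × q = (144, -171, 174)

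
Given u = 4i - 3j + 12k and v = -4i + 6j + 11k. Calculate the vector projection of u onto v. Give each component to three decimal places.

(-2.266, 3.399, 6.231)

u · v = 4·(-4) + (-3)·6 + 12·11 = -16 - 18 + 132 = 98
|v|² = 16 + 36 + 121 = 173
proj_v u = (98/173) · (-4, 6, 11) ≈ (-2.266, 3.399, 6.231)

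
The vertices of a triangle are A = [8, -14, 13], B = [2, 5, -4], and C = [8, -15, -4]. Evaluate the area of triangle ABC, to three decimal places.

AB = (-6, 19, -17),  AC = (0, -1, -17)
i: 19·(-17) - (-17)·(-1) = -323 - 17 = -340
j: (-17)·0 - (-6)·(-17) = 0 - 102 = -102
k: (-6)·(-1) - 19·0 = 6 - 0 = 6
AB × AC = (-340, -102, 6)
|AB × AC| = √126040 ≈ 355.0211
area = ½ · 355.0211 ≈ 177.511

177.511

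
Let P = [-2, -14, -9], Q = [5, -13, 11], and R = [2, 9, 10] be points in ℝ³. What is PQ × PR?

PQ = (7, 1, 20)
PR = (4, 23, 19)
i: 1·19 - 20·23 = 19 - 460 = -441
j: 20·4 - 7·19 = 80 - 133 = -53
k: 7·23 - 1·4 = 161 - 4 = 157
PQ × PR = (-441, -53, 157)

(-441, -53, 157)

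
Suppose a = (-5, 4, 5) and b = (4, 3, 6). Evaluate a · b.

a · b = (-5)·4 + 4·3 + 5·6 = -20 + 12 + 30 = 22

22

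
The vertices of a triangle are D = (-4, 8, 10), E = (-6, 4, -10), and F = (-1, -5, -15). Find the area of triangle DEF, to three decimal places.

98.924

DE = (-2, -4, -20),  DF = (3, -13, -25)
i: (-4)·(-25) - (-20)·(-13) = 100 - 260 = -160
j: (-20)·3 - (-2)·(-25) = -60 - 50 = -110
k: (-2)·(-13) - (-4)·3 = 26 - (-12) = 38
DE × DF = (-160, -110, 38)
|DE × DF| = √39144 ≈ 197.8484
area = ½ · 197.8484 ≈ 98.924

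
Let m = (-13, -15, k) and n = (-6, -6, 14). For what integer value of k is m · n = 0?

-12

m · n = (-13)·(-6) + (-15)·(-6) + k·14 = 168 + 14k
Set equal to 0: 14k = -168, so k = -12.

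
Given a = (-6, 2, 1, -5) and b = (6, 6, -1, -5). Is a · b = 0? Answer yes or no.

a · b = (-6)·6 + 2·6 + 1·(-1) + (-5)·(-5) = -36 + 12 - 1 + 25 = 0
Zero, so the vectors are orthogonal.

yes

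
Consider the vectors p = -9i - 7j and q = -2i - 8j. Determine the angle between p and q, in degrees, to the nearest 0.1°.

p · q = (-9)·(-2) + (-7)·(-8) = 18 + 56 = 74
|p|² = 81 + 49 = 130,  |p| = √130 ≈ 11.401754
|q|² = 4 + 64 = 68,  |q| = √68 ≈ 8.246211
cos θ = 74 / (11.401754 · 8.246211) ≈ 0.78706
θ = arccos(0.78706) ≈ 38.1°

38.1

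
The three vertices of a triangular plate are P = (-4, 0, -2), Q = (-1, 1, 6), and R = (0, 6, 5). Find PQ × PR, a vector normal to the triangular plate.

PQ = (3, 1, 8)
PR = (4, 6, 7)
i: 1·7 - 8·6 = 7 - 48 = -41
j: 8·4 - 3·7 = 32 - 21 = 11
k: 3·6 - 1·4 = 18 - 4 = 14
PQ × PR = (-41, 11, 14)

(-41, 11, 14)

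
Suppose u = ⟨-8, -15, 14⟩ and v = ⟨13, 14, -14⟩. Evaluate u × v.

(14, 70, 83)

i: (-15)·(-14) - 14·14 = 210 - 196 = 14
j: 14·13 - (-8)·(-14) = 182 - 112 = 70
k: (-8)·14 - (-15)·13 = -112 - (-195) = 83
u × v = (14, 70, 83)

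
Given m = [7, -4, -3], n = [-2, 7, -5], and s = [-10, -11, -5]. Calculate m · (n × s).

-1066

n × s:
i: 7·(-5) - (-5)·(-11) = -35 - 55 = -90
j: (-5)·(-10) - (-2)·(-5) = 50 - 10 = 40
k: (-2)·(-11) - 7·(-10) = 22 - (-70) = 92
n × s = (-90, 40, 92)
m · (n × s) = 7·(-90) + (-4)·40 + (-3)·92 = -630 - 160 - 276 = -1066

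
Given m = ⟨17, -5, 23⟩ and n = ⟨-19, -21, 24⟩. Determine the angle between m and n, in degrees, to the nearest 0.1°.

71.9

m · n = 17·(-19) + (-5)·(-21) + 23·24 = -323 + 105 + 552 = 334
|m|² = 289 + 25 + 529 = 843,  |m| = √843 ≈ 29.034462
|n|² = 361 + 441 + 576 = 1378,  |n| = √1378 ≈ 37.121422
cos θ = 334 / (29.034462 · 37.121422) ≈ 0.30989
θ = arccos(0.30989) ≈ 71.9°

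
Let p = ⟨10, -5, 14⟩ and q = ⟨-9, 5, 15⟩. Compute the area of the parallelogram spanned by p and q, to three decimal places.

i: (-5)·15 - 14·5 = -75 - 70 = -145
j: 14·(-9) - 10·15 = -126 - 150 = -276
k: 10·5 - (-5)·(-9) = 50 - 45 = 5
p × q = (-145, -276, 5)
|p × q| = √((-145)² + (-276)² + 5²) = √97226 ≈ 311.8108

311.811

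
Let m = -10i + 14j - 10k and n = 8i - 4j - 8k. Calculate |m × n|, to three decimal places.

i: 14·(-8) - (-10)·(-4) = -112 - 40 = -152
j: (-10)·8 - (-10)·(-8) = -80 - 80 = -160
k: (-10)·(-4) - 14·8 = 40 - 112 = -72
m × n = (-152, -160, -72)
|m × n| = √((-152)² + (-160)² + (-72)²) = √53888 ≈ 232.1379

232.138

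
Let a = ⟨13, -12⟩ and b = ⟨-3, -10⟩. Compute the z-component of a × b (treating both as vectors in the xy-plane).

-166

13·(-10) - (-12)·(-3) = -130 - 36 = -166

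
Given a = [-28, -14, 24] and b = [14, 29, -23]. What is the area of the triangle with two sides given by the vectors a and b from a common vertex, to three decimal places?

391.853

i: (-14)·(-23) - 24·29 = 322 - 696 = -374
j: 24·14 - (-28)·(-23) = 336 - 644 = -308
k: (-28)·29 - (-14)·14 = -812 - (-196) = -616
a × b = (-374, -308, -616)
|a × b| = √((-374)² + (-308)² + (-616)²) = √614196 ≈ 783.7066
area = ½ · 783.7066 ≈ 391.853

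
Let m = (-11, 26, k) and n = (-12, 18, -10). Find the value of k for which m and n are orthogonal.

60

m · n = (-11)·(-12) + 26·18 + k·(-10) = 600 - 10k
Set equal to 0: -10k = -600, so k = 60.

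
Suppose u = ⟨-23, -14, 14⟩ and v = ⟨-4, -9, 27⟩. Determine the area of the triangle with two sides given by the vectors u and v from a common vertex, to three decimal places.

318.406

i: (-14)·27 - 14·(-9) = -378 - (-126) = -252
j: 14·(-4) - (-23)·27 = -56 - (-621) = 565
k: (-23)·(-9) - (-14)·(-4) = 207 - 56 = 151
u × v = (-252, 565, 151)
|u × v| = √((-252)² + 565² + 151²) = √405530 ≈ 636.8124
area = ½ · 636.8124 ≈ 318.406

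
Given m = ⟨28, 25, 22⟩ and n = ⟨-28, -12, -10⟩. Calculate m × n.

(14, -336, 364)

i: 25·(-10) - 22·(-12) = -250 - (-264) = 14
j: 22·(-28) - 28·(-10) = -616 - (-280) = -336
k: 28·(-12) - 25·(-28) = -336 - (-700) = 364
m × n = (14, -336, 364)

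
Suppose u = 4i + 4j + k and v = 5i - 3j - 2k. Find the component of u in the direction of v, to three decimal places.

u · v = 4·5 + 4·(-3) + 1·(-2) = 20 - 12 - 2 = 6
|v| = √(25 + 9 + 4) = √38 ≈ 6.1644
comp_v u = 6 / √38 ≈ 0.973

0.973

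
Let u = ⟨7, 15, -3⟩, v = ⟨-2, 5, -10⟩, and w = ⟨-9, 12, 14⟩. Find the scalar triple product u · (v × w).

3037

v × w:
i: 5·14 - (-10)·12 = 70 - (-120) = 190
j: (-10)·(-9) - (-2)·14 = 90 - (-28) = 118
k: (-2)·12 - 5·(-9) = -24 - (-45) = 21
v × w = (190, 118, 21)
u · (v × w) = 7·190 + 15·118 + (-3)·21 = 1330 + 1770 - 63 = 3037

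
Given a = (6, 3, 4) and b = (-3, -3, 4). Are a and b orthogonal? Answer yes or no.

a · b = 6·(-3) + 3·(-3) + 4·4 = -18 - 9 + 16 = -11
Nonzero, so the vectors are not orthogonal.

no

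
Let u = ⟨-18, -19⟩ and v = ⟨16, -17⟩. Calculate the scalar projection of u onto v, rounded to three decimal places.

u · v = (-18)·16 + (-19)·(-17) = -288 + 323 = 35
|v| = √(256 + 289) = √545 ≈ 23.3452
comp_v u = 35 / √545 ≈ 1.499

1.499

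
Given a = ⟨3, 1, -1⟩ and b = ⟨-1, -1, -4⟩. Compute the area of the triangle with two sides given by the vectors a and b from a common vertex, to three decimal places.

7.036

i: 1·(-4) - (-1)·(-1) = -4 - 1 = -5
j: (-1)·(-1) - 3·(-4) = 1 - (-12) = 13
k: 3·(-1) - 1·(-1) = -3 - (-1) = -2
a × b = (-5, 13, -2)
|a × b| = √((-5)² + 13² + (-2)²) = √198 ≈ 14.0712
area = ½ · 14.0712 ≈ 7.036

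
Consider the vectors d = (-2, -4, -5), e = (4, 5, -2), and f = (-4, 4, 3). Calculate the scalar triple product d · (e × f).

e × f:
i: 5·3 - (-2)·4 = 15 - (-8) = 23
j: (-2)·(-4) - 4·3 = 8 - 12 = -4
k: 4·4 - 5·(-4) = 16 - (-20) = 36
e × f = (23, -4, 36)
d · (e × f) = (-2)·23 + (-4)·(-4) + (-5)·36 = -46 + 16 - 180 = -210

-210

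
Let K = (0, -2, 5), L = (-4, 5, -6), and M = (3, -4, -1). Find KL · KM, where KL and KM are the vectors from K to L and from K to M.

KL = L − K = (-4, 7, -11)
KM = M − K = (3, -2, -6)
KL · KM = (-4)·3 + 7·(-2) + (-11)·(-6) = -12 - 14 + 66 = 40

40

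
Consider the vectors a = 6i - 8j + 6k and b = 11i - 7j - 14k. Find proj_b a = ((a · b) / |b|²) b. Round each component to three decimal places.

a · b = 6·11 + (-8)·(-7) + 6·(-14) = 66 + 56 - 84 = 38
|b|² = 121 + 49 + 196 = 366
proj_b a = (38/366) · (11, -7, -14) ≈ (1.142, -0.727, -1.454)

(1.142, -0.727, -1.454)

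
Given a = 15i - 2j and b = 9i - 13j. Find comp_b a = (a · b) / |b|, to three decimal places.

10.183

a · b = 15·9 + (-2)·(-13) = 135 + 26 = 161
|b| = √(81 + 169) = √250 ≈ 15.8114
comp_b a = 161 / √250 ≈ 10.183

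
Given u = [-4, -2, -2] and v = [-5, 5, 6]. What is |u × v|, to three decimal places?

45.387

i: (-2)·6 - (-2)·5 = -12 - (-10) = -2
j: (-2)·(-5) - (-4)·6 = 10 - (-24) = 34
k: (-4)·5 - (-2)·(-5) = -20 - 10 = -30
u × v = (-2, 34, -30)
|u × v| = √((-2)² + 34² + (-30)²) = √2060 ≈ 45.3872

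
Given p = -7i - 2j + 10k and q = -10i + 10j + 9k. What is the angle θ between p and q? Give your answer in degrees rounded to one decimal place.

p · q = (-7)·(-10) + (-2)·10 + 10·9 = 70 - 20 + 90 = 140
|p|² = 49 + 4 + 100 = 153,  |p| = √153 ≈ 12.369317
|q|² = 100 + 100 + 81 = 281,  |q| = √281 ≈ 16.763055
cos θ = 140 / (12.369317 · 16.763055) ≈ 0.67519
θ = arccos(0.67519) ≈ 47.5°

47.5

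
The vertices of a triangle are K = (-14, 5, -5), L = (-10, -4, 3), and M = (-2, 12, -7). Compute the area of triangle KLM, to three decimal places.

87.687

KL = (4, -9, 8),  KM = (12, 7, -2)
i: (-9)·(-2) - 8·7 = 18 - 56 = -38
j: 8·12 - 4·(-2) = 96 - (-8) = 104
k: 4·7 - (-9)·12 = 28 - (-108) = 136
KL × KM = (-38, 104, 136)
|KL × KM| = √30756 ≈ 175.3739
area = ½ · 175.3739 ≈ 87.687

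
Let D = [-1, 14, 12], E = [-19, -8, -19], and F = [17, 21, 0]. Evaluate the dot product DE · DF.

-106

DE = E − D = (-18, -22, -31)
DF = F − D = (18, 7, -12)
DE · DF = (-18)·18 + (-22)·7 + (-31)·(-12) = -324 - 154 + 372 = -106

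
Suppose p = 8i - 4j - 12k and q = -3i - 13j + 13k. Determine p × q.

(-208, -68, -116)

i: (-4)·13 - (-12)·(-13) = -52 - 156 = -208
j: (-12)·(-3) - 8·13 = 36 - 104 = -68
k: 8·(-13) - (-4)·(-3) = -104 - 12 = -116
p × q = (-208, -68, -116)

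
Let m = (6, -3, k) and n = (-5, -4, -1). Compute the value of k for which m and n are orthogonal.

-18

m · n = 6·(-5) + (-3)·(-4) + k·(-1) = -18 - 1k
Set equal to 0: -1k = 18, so k = -18.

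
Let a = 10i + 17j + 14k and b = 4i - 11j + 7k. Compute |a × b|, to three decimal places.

i: 17·7 - 14·(-11) = 119 - (-154) = 273
j: 14·4 - 10·7 = 56 - 70 = -14
k: 10·(-11) - 17·4 = -110 - 68 = -178
a × b = (273, -14, -178)
|a × b| = √(273² + (-14)² + (-178)²) = √106409 ≈ 326.2039

326.204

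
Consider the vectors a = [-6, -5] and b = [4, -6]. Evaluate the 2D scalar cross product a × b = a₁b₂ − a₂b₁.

(-6)·(-6) - (-5)·4 = 36 - (-20) = 56

56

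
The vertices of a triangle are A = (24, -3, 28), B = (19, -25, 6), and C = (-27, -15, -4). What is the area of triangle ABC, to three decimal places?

749.481

AB = (-5, -22, -22),  AC = (-51, -12, -32)
i: (-22)·(-32) - (-22)·(-12) = 704 - 264 = 440
j: (-22)·(-51) - (-5)·(-32) = 1122 - 160 = 962
k: (-5)·(-12) - (-22)·(-51) = 60 - 1122 = -1062
AB × AC = (440, 962, -1062)
|AB × AC| = √2246888 ≈ 1498.9623
area = ½ · 1498.9623 ≈ 749.481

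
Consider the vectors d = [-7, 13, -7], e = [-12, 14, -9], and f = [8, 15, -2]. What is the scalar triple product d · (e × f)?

47

e × f:
i: 14·(-2) - (-9)·15 = -28 - (-135) = 107
j: (-9)·8 - (-12)·(-2) = -72 - 24 = -96
k: (-12)·15 - 14·8 = -180 - 112 = -292
e × f = (107, -96, -292)
d · (e × f) = (-7)·107 + 13·(-96) + (-7)·(-292) = -749 - 1248 + 2044 = 47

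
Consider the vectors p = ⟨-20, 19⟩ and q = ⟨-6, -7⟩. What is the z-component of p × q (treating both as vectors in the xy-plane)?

254

(-20)·(-7) - 19·(-6) = 140 - (-114) = 254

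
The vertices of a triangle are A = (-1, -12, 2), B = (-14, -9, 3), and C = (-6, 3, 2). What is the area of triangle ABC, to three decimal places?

AB = (-13, 3, 1),  AC = (-5, 15, 0)
i: 3·0 - 1·15 = 0 - 15 = -15
j: 1·(-5) - (-13)·0 = -5 - 0 = -5
k: (-13)·15 - 3·(-5) = -195 - (-15) = -180
AB × AC = (-15, -5, -180)
|AB × AC| = √32650 ≈ 180.6931
area = ½ · 180.6931 ≈ 90.347

90.347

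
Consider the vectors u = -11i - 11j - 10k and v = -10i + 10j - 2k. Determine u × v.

(122, 78, -220)

i: (-11)·(-2) - (-10)·10 = 22 - (-100) = 122
j: (-10)·(-10) - (-11)·(-2) = 100 - 22 = 78
k: (-11)·10 - (-11)·(-10) = -110 - 110 = -220
u × v = (122, 78, -220)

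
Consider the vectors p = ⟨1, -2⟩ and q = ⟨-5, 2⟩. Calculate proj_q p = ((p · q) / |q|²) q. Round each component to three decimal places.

p · q = 1·(-5) + (-2)·2 = -5 - 4 = -9
|q|² = 25 + 4 = 29
proj_q p = (-9/29) · (-5, 2) ≈ (1.552, -0.621)

(1.552, -0.621)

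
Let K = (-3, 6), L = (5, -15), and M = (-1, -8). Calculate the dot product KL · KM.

KL = L − K = (8, -21)
KM = M − K = (2, -14)
KL · KM = 8·2 + (-21)·(-14) = 16 + 294 = 310

310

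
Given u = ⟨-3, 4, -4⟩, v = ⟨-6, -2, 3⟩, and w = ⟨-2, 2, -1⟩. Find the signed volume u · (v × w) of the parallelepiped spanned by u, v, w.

v × w:
i: (-2)·(-1) - 3·2 = 2 - 6 = -4
j: 3·(-2) - (-6)·(-1) = -6 - 6 = -12
k: (-6)·2 - (-2)·(-2) = -12 - 4 = -16
v × w = (-4, -12, -16)
u · (v × w) = (-3)·(-4) + 4·(-12) + (-4)·(-16) = 12 - 48 + 64 = 28

28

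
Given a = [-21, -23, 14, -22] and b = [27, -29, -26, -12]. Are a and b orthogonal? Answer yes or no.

yes

a · b = (-21)·27 + (-23)·(-29) + 14·(-26) + (-22)·(-12) = -567 + 667 - 364 + 264 = 0
Zero, so the vectors are orthogonal.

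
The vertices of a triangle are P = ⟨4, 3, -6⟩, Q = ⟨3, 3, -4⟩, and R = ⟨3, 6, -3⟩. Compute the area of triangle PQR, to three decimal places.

3.391

PQ = (-1, 0, 2),  PR = (-1, 3, 3)
i: 0·3 - 2·3 = 0 - 6 = -6
j: 2·(-1) - (-1)·3 = -2 - (-3) = 1
k: (-1)·3 - 0·(-1) = -3 - 0 = -3
PQ × PR = (-6, 1, -3)
|PQ × PR| = √46 ≈ 6.7823
area = ½ · 6.7823 ≈ 3.391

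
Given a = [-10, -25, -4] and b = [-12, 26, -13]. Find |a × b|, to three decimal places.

i: (-25)·(-13) - (-4)·26 = 325 - (-104) = 429
j: (-4)·(-12) - (-10)·(-13) = 48 - 130 = -82
k: (-10)·26 - (-25)·(-12) = -260 - 300 = -560
a × b = (429, -82, -560)
|a × b| = √(429² + (-82)² + (-560)²) = √504365 ≈ 710.1866

710.187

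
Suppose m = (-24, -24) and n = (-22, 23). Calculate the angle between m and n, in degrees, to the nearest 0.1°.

m · n = (-24)·(-22) + (-24)·23 = 528 - 552 = -24
|m|² = 576 + 576 = 1152,  |m| = √1152 ≈ 33.941125
|n|² = 484 + 529 = 1013,  |n| = √1013 ≈ 31.827661
cos θ = -24 / (33.941125 · 31.827661) ≈ -0.02222
θ = arccos(-0.02222) ≈ 91.3°

91.3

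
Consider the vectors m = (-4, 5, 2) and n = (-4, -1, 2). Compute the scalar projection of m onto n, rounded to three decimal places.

3.273

m · n = (-4)·(-4) + 5·(-1) + 2·2 = 16 - 5 + 4 = 15
|n| = √(16 + 1 + 4) = √21 ≈ 4.5826
comp_n m = 15 / √21 ≈ 3.273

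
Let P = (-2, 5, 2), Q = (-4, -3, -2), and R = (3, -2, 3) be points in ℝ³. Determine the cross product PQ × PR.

PQ = (-2, -8, -4)
PR = (5, -7, 1)
i: (-8)·1 - (-4)·(-7) = -8 - 28 = -36
j: (-4)·5 - (-2)·1 = -20 - (-2) = -18
k: (-2)·(-7) - (-8)·5 = 14 - (-40) = 54
PQ × PR = (-36, -18, 54)

(-36, -18, 54)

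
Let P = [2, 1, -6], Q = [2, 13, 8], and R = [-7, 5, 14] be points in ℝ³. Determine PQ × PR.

PQ = (0, 12, 14)
PR = (-9, 4, 20)
i: 12·20 - 14·4 = 240 - 56 = 184
j: 14·(-9) - 0·20 = -126 - 0 = -126
k: 0·4 - 12·(-9) = 0 - (-108) = 108
PQ × PR = (184, -126, 108)

(184, -126, 108)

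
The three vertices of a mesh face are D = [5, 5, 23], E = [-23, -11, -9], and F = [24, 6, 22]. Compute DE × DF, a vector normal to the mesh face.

(48, -636, 276)

DE = (-28, -16, -32)
DF = (19, 1, -1)
i: (-16)·(-1) - (-32)·1 = 16 - (-32) = 48
j: (-32)·19 - (-28)·(-1) = -608 - 28 = -636
k: (-28)·1 - (-16)·19 = -28 - (-304) = 276
DE × DF = (48, -636, 276)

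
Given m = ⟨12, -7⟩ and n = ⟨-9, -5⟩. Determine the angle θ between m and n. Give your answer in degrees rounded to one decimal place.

120.7

m · n = 12·(-9) + (-7)·(-5) = -108 + 35 = -73
|m|² = 144 + 49 = 193,  |m| = √193 ≈ 13.892444
|n|² = 81 + 25 = 106,  |n| = √106 ≈ 10.295630
cos θ = -73 / (13.892444 · 10.295630) ≈ -0.51038
θ = arccos(-0.51038) ≈ 120.7°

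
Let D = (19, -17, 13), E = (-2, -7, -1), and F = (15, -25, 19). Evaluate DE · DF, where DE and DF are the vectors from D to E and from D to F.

-80

DE = E − D = (-21, 10, -14)
DF = F − D = (-4, -8, 6)
DE · DF = (-21)·(-4) + 10·(-8) + (-14)·6 = 84 - 80 - 84 = -80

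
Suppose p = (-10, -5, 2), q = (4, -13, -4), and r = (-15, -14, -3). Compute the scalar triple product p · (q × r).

-692

q × r:
i: (-13)·(-3) - (-4)·(-14) = 39 - 56 = -17
j: (-4)·(-15) - 4·(-3) = 60 - (-12) = 72
k: 4·(-14) - (-13)·(-15) = -56 - 195 = -251
q × r = (-17, 72, -251)
p · (q × r) = (-10)·(-17) + (-5)·72 + 2·(-251) = 170 - 360 - 502 = -692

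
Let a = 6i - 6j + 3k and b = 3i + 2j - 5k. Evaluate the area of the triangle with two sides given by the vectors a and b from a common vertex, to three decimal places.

i: (-6)·(-5) - 3·2 = 30 - 6 = 24
j: 3·3 - 6·(-5) = 9 - (-30) = 39
k: 6·2 - (-6)·3 = 12 - (-18) = 30
a × b = (24, 39, 30)
|a × b| = √(24² + 39² + 30²) = √2997 ≈ 54.7449
area = ½ · 54.7449 ≈ 27.372

27.372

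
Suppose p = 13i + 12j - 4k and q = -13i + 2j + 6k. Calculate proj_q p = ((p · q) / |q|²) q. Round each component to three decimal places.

(10.512, -1.617, -4.852)

p · q = 13·(-13) + 12·2 + (-4)·6 = -169 + 24 - 24 = -169
|q|² = 169 + 4 + 36 = 209
proj_q p = (-169/209) · (-13, 2, 6) ≈ (10.512, -1.617, -4.852)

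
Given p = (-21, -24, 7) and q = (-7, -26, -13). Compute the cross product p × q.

(494, -322, 378)

i: (-24)·(-13) - 7·(-26) = 312 - (-182) = 494
j: 7·(-7) - (-21)·(-13) = -49 - 273 = -322
k: (-21)·(-26) - (-24)·(-7) = 546 - 168 = 378
p × q = (494, -322, 378)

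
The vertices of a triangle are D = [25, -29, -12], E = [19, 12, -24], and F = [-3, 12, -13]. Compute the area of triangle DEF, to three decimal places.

530.543

DE = (-6, 41, -12),  DF = (-28, 41, -1)
i: 41·(-1) - (-12)·41 = -41 - (-492) = 451
j: (-12)·(-28) - (-6)·(-1) = 336 - 6 = 330
k: (-6)·41 - 41·(-28) = -246 - (-1148) = 902
DE × DF = (451, 330, 902)
|DE × DF| = √1125905 ≈ 1061.0867
area = ½ · 1061.0867 ≈ 530.543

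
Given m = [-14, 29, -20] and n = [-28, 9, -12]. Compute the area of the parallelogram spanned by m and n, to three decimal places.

807.765

i: 29·(-12) - (-20)·9 = -348 - (-180) = -168
j: (-20)·(-28) - (-14)·(-12) = 560 - 168 = 392
k: (-14)·9 - 29·(-28) = -126 - (-812) = 686
m × n = (-168, 392, 686)
|m × n| = √((-168)² + 392² + 686²) = √652484 ≈ 807.7648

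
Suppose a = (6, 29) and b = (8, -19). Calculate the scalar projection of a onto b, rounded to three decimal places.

-24.399

a · b = 6·8 + 29·(-19) = 48 - 551 = -503
|b| = √(64 + 361) = √425 ≈ 20.6155
comp_b a = -503 / √425 ≈ -24.399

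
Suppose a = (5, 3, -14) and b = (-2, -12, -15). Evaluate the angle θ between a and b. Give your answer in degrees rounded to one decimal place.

55.9

a · b = 5·(-2) + 3·(-12) + (-14)·(-15) = -10 - 36 + 210 = 164
|a|² = 25 + 9 + 196 = 230,  |a| = √230 ≈ 15.165751
|b|² = 4 + 144 + 225 = 373,  |b| = √373 ≈ 19.313208
cos θ = 164 / (15.165751 · 19.313208) ≈ 0.55992
θ = arccos(0.55992) ≈ 55.9°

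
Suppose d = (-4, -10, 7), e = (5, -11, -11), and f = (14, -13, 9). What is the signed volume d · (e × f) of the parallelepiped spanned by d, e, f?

e × f:
i: (-11)·9 - (-11)·(-13) = -99 - 143 = -242
j: (-11)·14 - 5·9 = -154 - 45 = -199
k: 5·(-13) - (-11)·14 = -65 - (-154) = 89
e × f = (-242, -199, 89)
d · (e × f) = (-4)·(-242) + (-10)·(-199) + 7·89 = 968 + 1990 + 623 = 3581

3581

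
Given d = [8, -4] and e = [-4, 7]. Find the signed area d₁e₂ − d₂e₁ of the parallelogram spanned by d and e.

40

8·7 - (-4)·(-4) = 56 - 16 = 40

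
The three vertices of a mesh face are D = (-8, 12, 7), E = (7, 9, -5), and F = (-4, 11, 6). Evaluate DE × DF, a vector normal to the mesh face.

(-9, -33, -3)

DE = (15, -3, -12)
DF = (4, -1, -1)
i: (-3)·(-1) - (-12)·(-1) = 3 - 12 = -9
j: (-12)·4 - 15·(-1) = -48 - (-15) = -33
k: 15·(-1) - (-3)·4 = -15 - (-12) = -3
DE × DF = (-9, -33, -3)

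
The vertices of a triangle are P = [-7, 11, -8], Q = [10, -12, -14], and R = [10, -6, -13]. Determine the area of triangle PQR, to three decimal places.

52.110

PQ = (17, -23, -6),  PR = (17, -17, -5)
i: (-23)·(-5) - (-6)·(-17) = 115 - 102 = 13
j: (-6)·17 - 17·(-5) = -102 - (-85) = -17
k: 17·(-17) - (-23)·17 = -289 - (-391) = 102
PQ × PR = (13, -17, 102)
|PQ × PR| = √10862 ≈ 104.2209
area = ½ · 104.2209 ≈ 52.110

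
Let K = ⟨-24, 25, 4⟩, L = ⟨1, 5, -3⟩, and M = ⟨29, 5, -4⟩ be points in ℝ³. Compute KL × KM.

(20, -171, 560)

KL = (25, -20, -7)
KM = (53, -20, -8)
i: (-20)·(-8) - (-7)·(-20) = 160 - 140 = 20
j: (-7)·53 - 25·(-8) = -371 - (-200) = -171
k: 25·(-20) - (-20)·53 = -500 - (-1060) = 560
KL × KM = (20, -171, 560)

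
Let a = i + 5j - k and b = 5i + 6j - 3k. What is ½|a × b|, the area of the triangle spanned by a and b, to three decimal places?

10.559

i: 5·(-3) - (-1)·6 = -15 - (-6) = -9
j: (-1)·5 - 1·(-3) = -5 - (-3) = -2
k: 1·6 - 5·5 = 6 - 25 = -19
a × b = (-9, -2, -19)
|a × b| = √((-9)² + (-2)² + (-19)²) = √446 ≈ 21.1187
area = ½ · 21.1187 ≈ 10.559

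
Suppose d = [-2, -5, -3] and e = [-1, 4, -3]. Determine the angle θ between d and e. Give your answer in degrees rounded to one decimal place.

d · e = (-2)·(-1) + (-5)·4 + (-3)·(-3) = 2 - 20 + 9 = -9
|d|² = 4 + 25 + 9 = 38,  |d| = √38 ≈ 6.164414
|e|² = 1 + 16 + 9 = 26,  |e| = √26 ≈ 5.099020
cos θ = -9 / (6.164414 · 5.099020) ≈ -0.28633
θ = arccos(-0.28633) ≈ 106.6°

106.6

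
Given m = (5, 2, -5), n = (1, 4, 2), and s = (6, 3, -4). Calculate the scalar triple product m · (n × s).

27

n × s:
i: 4·(-4) - 2·3 = -16 - 6 = -22
j: 2·6 - 1·(-4) = 12 - (-4) = 16
k: 1·3 - 4·6 = 3 - 24 = -21
n × s = (-22, 16, -21)
m · (n × s) = 5·(-22) + 2·16 + (-5)·(-21) = -110 + 32 + 105 = 27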